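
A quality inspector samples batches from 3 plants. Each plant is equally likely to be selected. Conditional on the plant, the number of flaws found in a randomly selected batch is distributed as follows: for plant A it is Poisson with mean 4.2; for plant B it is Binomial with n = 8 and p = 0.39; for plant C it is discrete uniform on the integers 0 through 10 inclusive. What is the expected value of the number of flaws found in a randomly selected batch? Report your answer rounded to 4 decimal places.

4.1067

Component means — A: 4.2; B: 3.12; C: 5.
E[X] = 0.333333·4.2 + 0.333333·3.12 + 0.333333·5 = 4.10667.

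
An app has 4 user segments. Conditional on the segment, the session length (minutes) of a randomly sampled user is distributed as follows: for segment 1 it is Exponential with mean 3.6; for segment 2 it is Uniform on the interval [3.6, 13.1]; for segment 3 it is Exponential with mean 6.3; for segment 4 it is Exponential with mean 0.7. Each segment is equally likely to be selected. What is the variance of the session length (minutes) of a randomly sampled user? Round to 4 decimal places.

23.4369

Per component, 1: μ=3.6, E[X²]=25.92; 2: μ=8.35, E[X²]=77.2433; 3: μ=6.3, E[X²]=79.38; 4: μ=0.7, E[X²]=0.98.
E[X] = 0.25·3.6 + 0.25·8.35 + 0.25·6.3 + 0.25·0.7 = 4.7375.
E[X²] = 0.25·25.92 + 0.25·77.2433 + 0.25·79.38 + 0.25·0.98 = 45.8808.
Var(X) = E[X²] − (E[X])² = 45.8808 − 22.4439 = 23.4369.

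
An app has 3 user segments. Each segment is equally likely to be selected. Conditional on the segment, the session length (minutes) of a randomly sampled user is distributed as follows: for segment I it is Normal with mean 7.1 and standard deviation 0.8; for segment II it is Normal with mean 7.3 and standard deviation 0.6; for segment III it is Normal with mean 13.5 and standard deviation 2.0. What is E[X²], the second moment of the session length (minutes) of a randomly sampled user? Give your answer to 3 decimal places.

96.983

For each component E[X²] = Var + (mean)², giving I: 51.05; II: 53.65; III: 186.25.
Overall E[X²] = 0.333333·51.05 + 0.333333·53.65 + 0.333333·186.25 = 96.9833.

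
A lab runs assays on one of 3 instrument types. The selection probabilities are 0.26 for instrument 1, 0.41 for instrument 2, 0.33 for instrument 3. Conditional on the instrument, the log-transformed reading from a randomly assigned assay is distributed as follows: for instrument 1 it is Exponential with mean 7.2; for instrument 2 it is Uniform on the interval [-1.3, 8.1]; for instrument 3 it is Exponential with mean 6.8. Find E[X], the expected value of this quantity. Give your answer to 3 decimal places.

5.510

Component means — 1: 7.2; 2: 3.4; 3: 6.8.
E[X] = 0.26·7.2 + 0.41·3.4 + 0.33·6.8 = 5.51.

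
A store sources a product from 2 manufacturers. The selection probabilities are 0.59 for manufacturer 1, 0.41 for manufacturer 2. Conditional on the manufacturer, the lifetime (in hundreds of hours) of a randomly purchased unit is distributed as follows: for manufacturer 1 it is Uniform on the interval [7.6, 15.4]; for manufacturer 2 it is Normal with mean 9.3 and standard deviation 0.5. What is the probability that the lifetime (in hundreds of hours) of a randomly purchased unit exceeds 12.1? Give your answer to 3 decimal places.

0.250

Conditional on each manufacturer, P(X > 12.1): 1: 0.423077; 2: 1.07176e-08.
By total probability, P(X > 12.1) = 0.59·0.423077 + 0.41·1.07176e-08 = 0.249615.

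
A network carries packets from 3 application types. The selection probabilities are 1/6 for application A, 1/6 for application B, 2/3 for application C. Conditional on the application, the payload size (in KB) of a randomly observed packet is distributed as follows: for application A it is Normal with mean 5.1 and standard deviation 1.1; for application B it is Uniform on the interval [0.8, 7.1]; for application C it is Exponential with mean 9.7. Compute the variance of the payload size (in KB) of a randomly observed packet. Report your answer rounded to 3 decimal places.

69.541

Per component, A: μ=5.1, E[X²]=27.22; B: μ=3.95, E[X²]=18.91; C: μ=9.7, E[X²]=188.18.
E[X] = 0.166667·5.1 + 0.166667·3.95 + 0.666667·9.7 = 7.975.
E[X²] = 0.166667·27.22 + 0.166667·18.91 + 0.666667·188.18 = 133.142.
Var(X) = E[X²] − (E[X])² = 133.142 − 63.6006 = 69.541.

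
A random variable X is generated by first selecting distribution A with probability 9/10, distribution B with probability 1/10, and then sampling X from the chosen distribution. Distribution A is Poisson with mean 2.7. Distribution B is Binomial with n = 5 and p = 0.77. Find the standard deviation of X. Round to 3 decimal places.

Per component, A: μ=2.7, E[X²]=9.99; B: μ=3.85, E[X²]=15.708.
E[X] = 0.9·2.7 + 0.1·3.85 = 2.815.
E[X²] = 0.9·9.99 + 0.1·15.708 = 10.5618.
Var(X) = E[X²] − (E[X])² = 10.5618 − 7.92423 = 2.63757.
SD(X) = √2.63757 = 1.62406.

1.624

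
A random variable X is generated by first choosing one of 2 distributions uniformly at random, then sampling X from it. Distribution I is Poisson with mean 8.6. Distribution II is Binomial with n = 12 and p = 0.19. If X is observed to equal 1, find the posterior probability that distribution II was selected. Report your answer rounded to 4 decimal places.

0.9930

Likelihoods P(X=1 | ·): I: 0.00158331; II: 0.224528.
Posterior ∝ prior × likelihood. Numerator for II: 0.5·0.224528 = 0.112264.
Normalizing constant: 0.5·0.00158331 + 0.5·0.224528 = 0.113056.
P(II | observation) = 0.112264 / 0.113056 = 0.992998.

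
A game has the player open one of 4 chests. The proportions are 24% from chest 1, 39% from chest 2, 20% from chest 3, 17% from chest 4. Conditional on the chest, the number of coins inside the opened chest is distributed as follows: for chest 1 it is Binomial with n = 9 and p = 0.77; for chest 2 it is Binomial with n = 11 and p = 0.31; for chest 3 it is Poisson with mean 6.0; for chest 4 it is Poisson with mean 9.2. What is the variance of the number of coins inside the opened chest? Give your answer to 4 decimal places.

Per component, 1: μ=6.93, E[X²]=49.6188; 2: μ=3.41, E[X²]=13.981; 3: μ=6, E[X²]=42; 4: μ=9.2, E[X²]=93.84.
E[X] = 0.24·6.93 + 0.39·3.41 + 0.2·6 + 0.17·9.2 = 5.7571.
E[X²] = 0.24·49.6188 + 0.39·13.981 + 0.2·42 + 0.17·93.84 = 41.7139.
Var(X) = E[X²] − (E[X])² = 41.7139 − 33.1442 = 8.5697.

8.5697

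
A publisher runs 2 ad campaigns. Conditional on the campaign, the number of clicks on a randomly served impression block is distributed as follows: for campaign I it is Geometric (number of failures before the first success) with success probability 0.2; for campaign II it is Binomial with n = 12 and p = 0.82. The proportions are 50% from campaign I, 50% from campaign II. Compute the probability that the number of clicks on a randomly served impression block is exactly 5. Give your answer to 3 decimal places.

0.034

Conditional on each campaign, P(X = 5): I: 0.065536; II: 0.00179764.
By total probability, P(X = 5) = 0.5·0.065536 + 0.5·0.00179764 = 0.0336668.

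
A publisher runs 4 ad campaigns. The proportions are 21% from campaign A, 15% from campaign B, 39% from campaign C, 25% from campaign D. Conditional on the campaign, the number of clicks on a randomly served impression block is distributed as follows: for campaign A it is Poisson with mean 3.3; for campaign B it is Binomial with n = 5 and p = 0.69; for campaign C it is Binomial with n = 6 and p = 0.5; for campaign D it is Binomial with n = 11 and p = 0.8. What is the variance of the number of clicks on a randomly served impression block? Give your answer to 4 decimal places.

Per component, A: μ=3.3, E[X²]=14.19; B: μ=3.45, E[X²]=12.972; C: μ=3, E[X²]=10.5; D: μ=8.8, E[X²]=79.2.
E[X] = 0.21·3.3 + 0.15·3.45 + 0.39·3 + 0.25·8.8 = 4.5805.
E[X²] = 0.21·14.19 + 0.15·12.972 + 0.39·10.5 + 0.25·79.2 = 28.8207.
Var(X) = E[X²] − (E[X])² = 28.8207 − 20.981 = 7.83972.

7.8397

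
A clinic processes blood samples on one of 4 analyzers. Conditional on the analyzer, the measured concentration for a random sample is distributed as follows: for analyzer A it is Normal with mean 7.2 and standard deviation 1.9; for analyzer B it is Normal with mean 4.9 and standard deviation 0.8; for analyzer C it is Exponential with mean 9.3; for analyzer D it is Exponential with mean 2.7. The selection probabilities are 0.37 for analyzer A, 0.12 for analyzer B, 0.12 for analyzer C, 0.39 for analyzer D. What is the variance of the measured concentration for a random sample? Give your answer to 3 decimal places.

20.531

Per component, A: μ=7.2, E[X²]=55.45; B: μ=4.9, E[X²]=24.65; C: μ=9.3, E[X²]=172.98; D: μ=2.7, E[X²]=14.58.
E[X] = 0.37·7.2 + 0.12·4.9 + 0.12·9.3 + 0.39·2.7 = 5.421.
E[X²] = 0.37·55.45 + 0.12·24.65 + 0.12·172.98 + 0.39·14.58 = 49.9183.
Var(X) = E[X²] − (E[X])² = 49.9183 − 29.3872 = 20.5311.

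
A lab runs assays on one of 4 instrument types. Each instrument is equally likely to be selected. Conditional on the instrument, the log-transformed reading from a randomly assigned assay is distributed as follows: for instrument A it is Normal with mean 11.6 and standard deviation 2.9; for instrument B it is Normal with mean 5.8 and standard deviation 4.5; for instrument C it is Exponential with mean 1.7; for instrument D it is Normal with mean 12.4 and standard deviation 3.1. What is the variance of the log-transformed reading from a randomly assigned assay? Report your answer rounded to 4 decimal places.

Per component, A: μ=11.6, E[X²]=142.97; B: μ=5.8, E[X²]=53.89; C: μ=1.7, E[X²]=5.78; D: μ=12.4, E[X²]=163.37.
E[X] = 0.25·11.6 + 0.25·5.8 + 0.25·1.7 + 0.25·12.4 = 7.875.
E[X²] = 0.25·142.97 + 0.25·53.89 + 0.25·5.78 + 0.25·163.37 = 91.5025.
Var(X) = E[X²] − (E[X])² = 91.5025 − 62.0156 = 29.4869.

29.4869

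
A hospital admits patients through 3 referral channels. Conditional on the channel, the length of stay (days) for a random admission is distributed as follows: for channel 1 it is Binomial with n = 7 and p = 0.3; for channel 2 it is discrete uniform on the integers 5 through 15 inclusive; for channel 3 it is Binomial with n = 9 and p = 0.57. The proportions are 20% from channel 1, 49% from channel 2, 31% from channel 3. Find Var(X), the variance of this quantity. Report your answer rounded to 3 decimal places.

Per component, 1: μ=2.1, E[X²]=5.88; 2: μ=10, E[X²]=110; 3: μ=5.13, E[X²]=28.5228.
E[X] = 0.2·2.1 + 0.49·10 + 0.31·5.13 = 6.9103.
E[X²] = 0.2·5.88 + 0.49·110 + 0.31·28.5228 = 63.9181.
Var(X) = E[X²] − (E[X])² = 63.9181 − 47.7522 = 16.1658.

16.166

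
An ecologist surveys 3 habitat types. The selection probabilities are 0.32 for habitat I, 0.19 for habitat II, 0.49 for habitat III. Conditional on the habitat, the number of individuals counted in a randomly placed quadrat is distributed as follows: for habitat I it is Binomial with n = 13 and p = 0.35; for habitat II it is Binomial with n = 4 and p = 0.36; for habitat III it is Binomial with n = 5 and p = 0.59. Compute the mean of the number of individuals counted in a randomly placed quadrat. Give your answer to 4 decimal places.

Component means — I: 4.55; II: 1.44; III: 2.95.
E[X] = 0.32·4.55 + 0.19·1.44 + 0.49·2.95 = 3.1751.

3.1751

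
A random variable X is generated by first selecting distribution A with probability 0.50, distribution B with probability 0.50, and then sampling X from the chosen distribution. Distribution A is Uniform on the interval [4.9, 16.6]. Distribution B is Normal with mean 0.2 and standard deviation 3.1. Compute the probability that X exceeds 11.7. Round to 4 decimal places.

0.2095

Conditional on each component, P(X > 11.7): A: 0.418803; B: 0.000103762.
By total probability, P(X > 11.7) = 0.5·0.418803 + 0.5·0.000103762 = 0.209454.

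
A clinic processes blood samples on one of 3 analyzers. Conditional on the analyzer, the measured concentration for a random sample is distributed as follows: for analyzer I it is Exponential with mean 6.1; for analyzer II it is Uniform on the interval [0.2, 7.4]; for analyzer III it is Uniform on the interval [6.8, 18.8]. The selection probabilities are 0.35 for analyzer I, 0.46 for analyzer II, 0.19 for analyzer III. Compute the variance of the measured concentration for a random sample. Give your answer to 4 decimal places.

28.2070

Per component, I: μ=6.1, E[X²]=74.42; II: μ=3.8, E[X²]=18.76; III: μ=12.8, E[X²]=175.84.
E[X] = 0.35·6.1 + 0.46·3.8 + 0.19·12.8 = 6.315.
E[X²] = 0.35·74.42 + 0.46·18.76 + 0.19·175.84 = 68.0862.
Var(X) = E[X²] − (E[X])² = 68.0862 − 39.8792 = 28.207.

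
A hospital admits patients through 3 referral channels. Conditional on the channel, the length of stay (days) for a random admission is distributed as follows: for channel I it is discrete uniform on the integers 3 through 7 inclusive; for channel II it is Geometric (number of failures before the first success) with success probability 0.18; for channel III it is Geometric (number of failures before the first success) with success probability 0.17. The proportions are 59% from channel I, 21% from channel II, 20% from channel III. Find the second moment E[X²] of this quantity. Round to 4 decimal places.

For each component E[X²] = Var + (mean)², giving I: 27; II: 46.0617; III: 52.5571.
Overall E[X²] = 0.59·27 + 0.21·46.0617 + 0.2·52.5571 = 36.1144.

36.1144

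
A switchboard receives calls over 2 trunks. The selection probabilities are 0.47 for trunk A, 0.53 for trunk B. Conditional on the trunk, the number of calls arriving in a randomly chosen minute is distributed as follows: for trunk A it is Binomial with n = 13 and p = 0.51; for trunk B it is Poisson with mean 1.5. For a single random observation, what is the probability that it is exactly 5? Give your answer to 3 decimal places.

0.077

Conditional on each trunk, P(X = 5): A: 0.14757; B: 0.01412.
By total probability, P(X = 5) = 0.47·0.14757 + 0.53·0.01412 = 0.0768415.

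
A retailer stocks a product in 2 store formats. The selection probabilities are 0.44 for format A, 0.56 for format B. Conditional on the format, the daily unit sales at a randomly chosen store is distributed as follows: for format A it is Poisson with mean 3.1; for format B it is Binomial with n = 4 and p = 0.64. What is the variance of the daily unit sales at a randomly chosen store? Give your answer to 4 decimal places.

1.9519

Per component, A: μ=3.1, E[X²]=12.71; B: μ=2.56, E[X²]=7.4752.
E[X] = 0.44·3.1 + 0.56·2.56 = 2.7976.
E[X²] = 0.44·12.71 + 0.56·7.4752 = 9.77851.
Var(X) = E[X²] − (E[X])² = 9.77851 − 7.82657 = 1.95195.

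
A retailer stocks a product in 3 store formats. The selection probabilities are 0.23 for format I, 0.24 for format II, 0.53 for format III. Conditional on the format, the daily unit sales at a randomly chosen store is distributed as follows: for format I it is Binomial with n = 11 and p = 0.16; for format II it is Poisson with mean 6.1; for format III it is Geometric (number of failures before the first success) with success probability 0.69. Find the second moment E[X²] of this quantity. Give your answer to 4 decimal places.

11.8990

For each component E[X²] = Var + (mean)², giving I: 4.576; II: 43.31; III: 0.852972.
Overall E[X²] = 0.23·4.576 + 0.24·43.31 + 0.53·0.852972 = 11.899.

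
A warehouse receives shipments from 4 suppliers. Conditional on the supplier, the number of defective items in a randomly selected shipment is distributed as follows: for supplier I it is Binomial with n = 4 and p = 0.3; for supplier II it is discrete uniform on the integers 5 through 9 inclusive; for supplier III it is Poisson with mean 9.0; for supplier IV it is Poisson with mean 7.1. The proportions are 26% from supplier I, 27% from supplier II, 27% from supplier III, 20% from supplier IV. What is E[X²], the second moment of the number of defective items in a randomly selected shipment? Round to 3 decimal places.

For each component E[X²] = Var + (mean)², giving I: 2.28; II: 51; III: 90; IV: 57.51.
Overall E[X²] = 0.26·2.28 + 0.27·51 + 0.27·90 + 0.2·57.51 = 50.1648.

50.165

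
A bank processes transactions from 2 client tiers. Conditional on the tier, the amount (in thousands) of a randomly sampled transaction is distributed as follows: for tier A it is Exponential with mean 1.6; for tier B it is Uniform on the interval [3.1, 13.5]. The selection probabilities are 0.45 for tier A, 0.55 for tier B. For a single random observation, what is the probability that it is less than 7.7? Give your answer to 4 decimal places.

0.6896

Conditional on each tier, P(X < 7.7): A: 0.991872; B: 0.442308.
By total probability, P(X < 7.7) = 0.45·0.991872 + 0.55·0.442308 = 0.689612.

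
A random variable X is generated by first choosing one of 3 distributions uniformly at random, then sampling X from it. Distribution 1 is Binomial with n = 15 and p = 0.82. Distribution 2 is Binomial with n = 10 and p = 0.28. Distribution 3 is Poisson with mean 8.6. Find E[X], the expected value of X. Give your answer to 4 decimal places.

Component means — 1: 12.3; 2: 2.8; 3: 8.6.
E[X] = 0.333333·12.3 + 0.333333·2.8 + 0.333333·8.6 = 7.9.

7.9000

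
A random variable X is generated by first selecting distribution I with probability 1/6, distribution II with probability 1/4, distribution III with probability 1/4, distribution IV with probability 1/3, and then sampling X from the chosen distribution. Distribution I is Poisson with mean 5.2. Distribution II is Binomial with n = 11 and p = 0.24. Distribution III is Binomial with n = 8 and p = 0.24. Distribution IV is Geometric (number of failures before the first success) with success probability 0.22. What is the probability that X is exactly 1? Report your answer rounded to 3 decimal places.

Conditional on each component, P(X = 1): I: 0.0286861; II: 0.169723; III: 0.281188; IV: 0.1716.
By total probability, P(X = 1) = 0.166667·0.0286861 + 0.25·0.169723 + 0.25·0.281188 + 0.333333·0.1716 = 0.174709.

0.175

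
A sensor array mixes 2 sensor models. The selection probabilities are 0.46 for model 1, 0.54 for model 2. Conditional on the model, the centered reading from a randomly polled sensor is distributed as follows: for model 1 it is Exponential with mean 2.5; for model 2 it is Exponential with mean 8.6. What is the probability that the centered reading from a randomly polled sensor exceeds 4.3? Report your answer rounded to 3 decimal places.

Conditional on each model, P(X > 4.3): 1: 0.179066; 2: 0.606531.
By total probability, P(X > 4.3) = 0.46·0.179066 + 0.54·0.606531 = 0.409897.

0.410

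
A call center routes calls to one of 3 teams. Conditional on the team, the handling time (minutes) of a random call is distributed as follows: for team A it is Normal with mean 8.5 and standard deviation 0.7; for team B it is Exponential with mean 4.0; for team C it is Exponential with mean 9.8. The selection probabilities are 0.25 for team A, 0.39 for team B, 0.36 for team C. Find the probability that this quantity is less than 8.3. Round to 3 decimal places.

0.644

Conditional on each team, P(X < 8.3): A: 0.387548; B: 0.874444; C: 0.571275.
By total probability, P(X < 8.3) = 0.25·0.387548 + 0.39·0.874444 + 0.36·0.571275 = 0.643579.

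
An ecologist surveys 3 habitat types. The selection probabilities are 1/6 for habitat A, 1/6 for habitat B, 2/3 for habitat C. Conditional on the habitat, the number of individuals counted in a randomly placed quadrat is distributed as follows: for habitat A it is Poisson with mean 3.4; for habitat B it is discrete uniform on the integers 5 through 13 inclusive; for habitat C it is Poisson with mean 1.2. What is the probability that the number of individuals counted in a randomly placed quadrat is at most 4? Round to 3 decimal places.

0.786

Conditional on each habitat, P(X ≤ 4): A: 0.744182; B: 0; C: 0.992254.
By total probability, P(X ≤ 4) = 0.166667·0.744182 + 0.166667·0 + 0.666667·0.992254 = 0.785533.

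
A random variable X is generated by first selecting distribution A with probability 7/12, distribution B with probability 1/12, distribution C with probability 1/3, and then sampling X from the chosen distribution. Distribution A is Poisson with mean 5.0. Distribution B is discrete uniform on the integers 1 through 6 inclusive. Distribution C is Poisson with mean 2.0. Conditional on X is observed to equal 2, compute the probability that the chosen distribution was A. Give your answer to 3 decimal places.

Likelihoods P(X=2 | ·): A: 0.0842243; B: 0.166667; C: 0.270671.
Posterior ∝ prior × likelihood. Numerator for A: 0.583333·0.0842243 = 0.0491309.
Normalizing constant: 0.583333·0.0842243 + 0.0833333·0.166667 + 0.333333·0.270671 = 0.153243.
P(A | observation) = 0.0491309 / 0.153243 = 0.320607.

0.321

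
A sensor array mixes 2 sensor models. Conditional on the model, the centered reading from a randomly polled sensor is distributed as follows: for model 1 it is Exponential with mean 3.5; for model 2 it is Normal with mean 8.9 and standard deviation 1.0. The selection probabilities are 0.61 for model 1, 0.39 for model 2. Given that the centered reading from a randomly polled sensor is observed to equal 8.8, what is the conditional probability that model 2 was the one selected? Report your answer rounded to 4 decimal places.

Likelihoods f(8.8 | ·): 1: 0.0231202; 2: 0.396953.
Posterior ∝ prior × likelihood. Numerator for 2: 0.39·0.396953 = 0.154811.
Normalizing constant: 0.61·0.0231202 + 0.39·0.396953 = 0.168915.
P(2 | observation) = 0.154811 / 0.168915 = 0.916506.

0.9165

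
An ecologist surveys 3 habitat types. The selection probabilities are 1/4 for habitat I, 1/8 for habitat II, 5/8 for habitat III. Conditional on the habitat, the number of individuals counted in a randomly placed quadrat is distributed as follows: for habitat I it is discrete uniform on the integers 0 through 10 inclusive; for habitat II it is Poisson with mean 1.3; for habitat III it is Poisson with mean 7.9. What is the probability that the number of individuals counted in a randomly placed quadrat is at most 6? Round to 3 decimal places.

Conditional on each habitat, P(X ≤ 6): I: 0.636364; II: 0.999596; III: 0.32574.
By total probability, P(X ≤ 6) = 0.25·0.636364 + 0.125·0.999596 + 0.625·0.32574 = 0.487628.

0.488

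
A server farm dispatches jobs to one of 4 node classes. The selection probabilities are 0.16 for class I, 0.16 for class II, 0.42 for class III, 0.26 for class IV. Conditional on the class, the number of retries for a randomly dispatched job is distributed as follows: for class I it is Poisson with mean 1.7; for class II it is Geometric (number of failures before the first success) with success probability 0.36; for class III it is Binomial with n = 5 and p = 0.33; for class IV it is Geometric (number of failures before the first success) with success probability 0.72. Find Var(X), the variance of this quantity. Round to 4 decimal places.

1.9937

Per component, I: μ=1.7, E[X²]=4.59; II: μ=1.77778, E[X²]=8.09877; III: μ=1.65, E[X²]=3.828; IV: μ=0.388889, E[X²]=0.691358.
E[X] = 0.16·1.7 + 0.16·1.77778 + 0.42·1.65 + 0.26·0.388889 = 1.35056.
E[X²] = 0.16·4.59 + 0.16·8.09877 + 0.42·3.828 + 0.26·0.691358 = 3.81772.
Var(X) = E[X²] − (E[X])² = 3.81772 − 1.824 = 1.99372.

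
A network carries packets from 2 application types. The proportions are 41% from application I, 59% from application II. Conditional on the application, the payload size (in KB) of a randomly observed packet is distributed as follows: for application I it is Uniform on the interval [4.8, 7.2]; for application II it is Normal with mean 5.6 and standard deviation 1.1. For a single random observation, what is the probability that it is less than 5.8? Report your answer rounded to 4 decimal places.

0.5084

Conditional on each application, P(X < 5.8): I: 0.416667; II: 0.572137.
By total probability, P(X < 5.8) = 0.41·0.416667 + 0.59·0.572137 = 0.508394.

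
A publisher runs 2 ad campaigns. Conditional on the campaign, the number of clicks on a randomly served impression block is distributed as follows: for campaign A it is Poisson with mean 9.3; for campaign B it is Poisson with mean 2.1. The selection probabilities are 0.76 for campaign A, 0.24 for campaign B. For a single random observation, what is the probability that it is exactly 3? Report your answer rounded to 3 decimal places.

0.055

Conditional on each campaign, P(X = 3): A: 0.0122563; B: 0.189011.
By total probability, P(X = 3) = 0.76·0.0122563 + 0.24·0.189011 = 0.0546775.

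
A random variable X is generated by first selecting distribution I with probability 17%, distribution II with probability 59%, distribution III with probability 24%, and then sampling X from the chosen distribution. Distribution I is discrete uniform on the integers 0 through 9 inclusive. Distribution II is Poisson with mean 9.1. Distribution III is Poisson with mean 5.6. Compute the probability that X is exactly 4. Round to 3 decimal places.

0.072

Conditional on each component, P(X = 4): I: 0.1; II: 0.0319062; III: 0.151528.
By total probability, P(X = 4) = 0.17·0.1 + 0.59·0.0319062 + 0.24·0.151528 = 0.0721913.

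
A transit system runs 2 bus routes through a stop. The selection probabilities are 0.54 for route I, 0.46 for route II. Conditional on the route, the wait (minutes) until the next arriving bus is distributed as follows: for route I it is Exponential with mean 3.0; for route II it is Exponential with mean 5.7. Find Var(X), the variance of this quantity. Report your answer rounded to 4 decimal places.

Per component, I: μ=3, E[X²]=18; II: μ=5.7, E[X²]=64.98.
E[X] = 0.54·3 + 0.46·5.7 = 4.242.
E[X²] = 0.54·18 + 0.46·64.98 = 39.6108.
Var(X) = E[X²] − (E[X])² = 39.6108 − 17.9946 = 21.6162.

21.6162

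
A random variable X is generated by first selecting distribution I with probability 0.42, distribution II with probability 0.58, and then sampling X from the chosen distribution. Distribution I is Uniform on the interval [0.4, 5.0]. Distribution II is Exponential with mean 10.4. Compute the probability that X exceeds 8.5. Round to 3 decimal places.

Conditional on each component, P(X > 8.5): I: 0; II: 0.441619.
By total probability, P(X > 8.5) = 0.42·0 + 0.58·0.441619 = 0.256139.

0.256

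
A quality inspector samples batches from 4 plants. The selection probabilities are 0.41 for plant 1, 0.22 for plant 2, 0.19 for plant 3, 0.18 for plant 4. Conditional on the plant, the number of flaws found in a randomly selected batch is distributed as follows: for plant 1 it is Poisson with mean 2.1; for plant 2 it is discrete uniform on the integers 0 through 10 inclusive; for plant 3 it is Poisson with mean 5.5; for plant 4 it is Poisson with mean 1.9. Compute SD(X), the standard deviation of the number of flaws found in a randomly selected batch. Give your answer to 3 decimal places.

2.635

Per component, 1: μ=2.1, E[X²]=6.51; 2: μ=5, E[X²]=35; 3: μ=5.5, E[X²]=35.75; 4: μ=1.9, E[X²]=5.51.
E[X] = 0.41·2.1 + 0.22·5 + 0.19·5.5 + 0.18·1.9 = 3.348.
E[X²] = 0.41·6.51 + 0.22·35 + 0.19·35.75 + 0.18·5.51 = 18.1534.
Var(X) = E[X²] − (E[X])² = 18.1534 − 11.2091 = 6.9443.
SD(X) = √6.9443 = 2.6352.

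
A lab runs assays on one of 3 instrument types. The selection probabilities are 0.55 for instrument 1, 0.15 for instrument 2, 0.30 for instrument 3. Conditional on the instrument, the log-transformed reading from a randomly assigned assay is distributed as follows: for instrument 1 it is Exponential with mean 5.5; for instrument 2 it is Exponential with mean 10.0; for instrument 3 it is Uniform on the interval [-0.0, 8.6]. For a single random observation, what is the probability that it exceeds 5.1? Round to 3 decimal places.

Conditional on each instrument, P(X > 5.1): 1: 0.395631; 2: 0.600496; 3: 0.406977.
By total probability, P(X > 5.1) = 0.55·0.395631 + 0.15·0.600496 + 0.3·0.406977 = 0.429765.

0.430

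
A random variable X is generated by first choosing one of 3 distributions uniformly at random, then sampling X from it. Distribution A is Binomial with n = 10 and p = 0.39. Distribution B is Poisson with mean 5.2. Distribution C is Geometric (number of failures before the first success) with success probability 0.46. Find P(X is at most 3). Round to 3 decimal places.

0.520

Conditional on each component, P(X ≤ 3): A: 0.407664; B: 0.238065; C: 0.914969.
By total probability, P(X ≤ 3) = 0.333333·0.407664 + 0.333333·0.238065 + 0.333333·0.914969 = 0.520233.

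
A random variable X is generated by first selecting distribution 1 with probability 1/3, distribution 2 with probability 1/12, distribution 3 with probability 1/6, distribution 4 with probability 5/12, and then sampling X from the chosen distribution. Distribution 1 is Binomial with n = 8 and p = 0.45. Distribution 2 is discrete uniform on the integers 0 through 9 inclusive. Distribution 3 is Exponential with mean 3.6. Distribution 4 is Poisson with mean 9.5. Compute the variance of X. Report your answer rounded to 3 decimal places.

Per component, 1: μ=3.6, E[X²]=14.94; 2: μ=4.5, E[X²]=28.5; 3: μ=3.6, E[X²]=25.92; 4: μ=9.5, E[X²]=99.75.
E[X] = 0.333333·3.6 + 0.0833333·4.5 + 0.166667·3.6 + 0.416667·9.5 = 6.13333.
E[X²] = 0.333333·14.94 + 0.0833333·28.5 + 0.166667·25.92 + 0.416667·99.75 = 53.2375.
Var(X) = E[X²] − (E[X])² = 53.2375 − 37.6178 = 15.6197.

15.620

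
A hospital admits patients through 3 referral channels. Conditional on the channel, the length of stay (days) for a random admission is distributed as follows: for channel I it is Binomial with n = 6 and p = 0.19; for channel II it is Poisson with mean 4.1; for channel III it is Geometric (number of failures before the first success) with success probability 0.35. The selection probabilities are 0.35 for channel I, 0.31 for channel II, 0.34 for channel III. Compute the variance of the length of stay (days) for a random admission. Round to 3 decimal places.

4.940

Per component, I: μ=1.14, E[X²]=2.223; II: μ=4.1, E[X²]=20.91; III: μ=1.85714, E[X²]=8.7551.
E[X] = 0.35·1.14 + 0.31·4.1 + 0.34·1.85714 = 2.30143.
E[X²] = 0.35·2.223 + 0.31·20.91 + 0.34·8.7551 = 10.2369.
Var(X) = E[X²] − (E[X])² = 10.2369 − 5.29657 = 4.94031.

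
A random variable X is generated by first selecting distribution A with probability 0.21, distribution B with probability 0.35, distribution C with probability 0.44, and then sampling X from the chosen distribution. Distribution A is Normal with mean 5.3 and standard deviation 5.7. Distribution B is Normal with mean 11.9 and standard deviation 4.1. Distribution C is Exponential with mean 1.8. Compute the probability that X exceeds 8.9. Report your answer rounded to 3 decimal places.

0.327

Conditional on each component, P(X > 8.9): A: 0.263831; B: 0.767826; C: 0.00712287.
By total probability, P(X > 8.9) = 0.21·0.263831 + 0.35·0.767826 + 0.44·0.00712287 = 0.327278.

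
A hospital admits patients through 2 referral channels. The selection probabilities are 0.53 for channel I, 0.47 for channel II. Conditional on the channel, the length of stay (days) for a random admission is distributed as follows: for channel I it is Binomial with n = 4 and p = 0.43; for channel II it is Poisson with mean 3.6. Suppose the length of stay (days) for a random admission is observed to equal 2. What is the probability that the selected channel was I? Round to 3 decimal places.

0.697

Likelihoods P(X=2 | ·): I: 0.360444; II: 0.177058.
Posterior ∝ prior × likelihood. Numerator for I: 0.53·0.360444 = 0.191035.
Normalizing constant: 0.53·0.360444 + 0.47·0.177058 = 0.274252.
P(I | observation) = 0.191035 / 0.274252 = 0.696567.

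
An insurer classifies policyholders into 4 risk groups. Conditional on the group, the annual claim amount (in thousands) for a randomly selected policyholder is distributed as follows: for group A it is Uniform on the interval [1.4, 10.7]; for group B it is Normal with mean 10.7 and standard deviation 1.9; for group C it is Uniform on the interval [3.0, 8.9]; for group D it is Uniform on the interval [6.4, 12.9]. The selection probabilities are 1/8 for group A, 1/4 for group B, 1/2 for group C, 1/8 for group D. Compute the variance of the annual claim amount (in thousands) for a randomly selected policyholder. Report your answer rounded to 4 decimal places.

Per component, A: μ=6.05, E[X²]=43.81; B: μ=10.7, E[X²]=118.1; C: μ=5.95, E[X²]=38.3033; D: μ=9.65, E[X²]=96.6433.
E[X] = 0.125·6.05 + 0.25·10.7 + 0.5·5.95 + 0.125·9.65 = 7.6125.
E[X²] = 0.125·43.81 + 0.25·118.1 + 0.5·38.3033 + 0.125·96.6433 = 66.2333.
Var(X) = E[X²] − (E[X])² = 66.2333 − 57.9502 = 8.28318.

8.2832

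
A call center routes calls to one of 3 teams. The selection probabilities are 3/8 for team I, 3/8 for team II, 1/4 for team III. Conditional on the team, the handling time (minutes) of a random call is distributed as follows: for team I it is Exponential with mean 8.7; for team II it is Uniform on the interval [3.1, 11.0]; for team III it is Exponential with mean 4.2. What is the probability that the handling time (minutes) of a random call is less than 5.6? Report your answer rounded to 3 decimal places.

0.481

Conditional on each team, P(X < 5.6): I: 0.474643; II: 0.316456; III: 0.736403.
By total probability, P(X < 5.6) = 0.375·0.474643 + 0.375·0.316456 + 0.25·0.736403 = 0.480763.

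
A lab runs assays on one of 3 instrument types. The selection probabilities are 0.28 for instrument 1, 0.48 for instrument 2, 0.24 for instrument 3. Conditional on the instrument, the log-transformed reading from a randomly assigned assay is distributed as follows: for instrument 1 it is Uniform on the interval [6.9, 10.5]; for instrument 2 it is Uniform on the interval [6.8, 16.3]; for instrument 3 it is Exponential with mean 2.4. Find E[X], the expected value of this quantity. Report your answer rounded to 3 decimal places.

Component means — 1: 8.7; 2: 11.55; 3: 2.4.
E[X] = 0.28·8.7 + 0.48·11.55 + 0.24·2.4 = 8.556.

8.556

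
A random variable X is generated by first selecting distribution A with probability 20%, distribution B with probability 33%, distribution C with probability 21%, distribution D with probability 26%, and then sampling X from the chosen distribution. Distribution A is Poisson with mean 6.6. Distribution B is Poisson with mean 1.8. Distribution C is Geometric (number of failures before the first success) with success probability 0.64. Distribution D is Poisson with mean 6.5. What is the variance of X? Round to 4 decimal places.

Per component, A: μ=6.6, E[X²]=50.16; B: μ=1.8, E[X²]=5.04; C: μ=0.5625, E[X²]=1.19531; D: μ=6.5, E[X²]=48.75.
E[X] = 0.2·6.6 + 0.33·1.8 + 0.21·0.5625 + 0.26·6.5 = 3.72213.
E[X²] = 0.2·50.16 + 0.33·5.04 + 0.21·1.19531 + 0.26·48.75 = 24.6212.
Var(X) = E[X²] − (E[X])² = 24.6212 − 13.8542 = 10.767.

10.7670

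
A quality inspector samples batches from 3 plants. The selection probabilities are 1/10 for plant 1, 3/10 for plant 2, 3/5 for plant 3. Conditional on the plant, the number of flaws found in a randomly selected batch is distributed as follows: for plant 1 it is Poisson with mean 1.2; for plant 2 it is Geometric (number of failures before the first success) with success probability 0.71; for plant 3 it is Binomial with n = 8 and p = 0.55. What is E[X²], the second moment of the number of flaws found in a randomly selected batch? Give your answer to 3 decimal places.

For each component E[X²] = Var + (mean)², giving 1: 2.64; 2: 0.742115; 3: 21.34.
Overall E[X²] = 0.1·2.64 + 0.3·0.742115 + 0.6·21.34 = 13.2906.

13.291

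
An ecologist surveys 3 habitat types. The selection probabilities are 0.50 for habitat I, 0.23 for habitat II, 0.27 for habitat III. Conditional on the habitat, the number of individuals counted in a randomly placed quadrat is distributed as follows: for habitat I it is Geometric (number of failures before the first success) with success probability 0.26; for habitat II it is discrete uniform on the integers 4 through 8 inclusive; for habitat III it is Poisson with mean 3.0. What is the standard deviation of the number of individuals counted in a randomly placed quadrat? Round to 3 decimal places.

Per component, I: μ=2.84615, E[X²]=19.0473; II: μ=6, E[X²]=38; III: μ=3, E[X²]=12.
E[X] = 0.5·2.84615 + 0.23·6 + 0.27·3 = 3.61308.
E[X²] = 0.5·19.0473 + 0.23·38 + 0.27·12 = 21.5037.
Var(X) = E[X²] − (E[X])² = 21.5037 − 13.0543 = 8.44934.
SD(X) = √8.44934 = 2.90678.

2.907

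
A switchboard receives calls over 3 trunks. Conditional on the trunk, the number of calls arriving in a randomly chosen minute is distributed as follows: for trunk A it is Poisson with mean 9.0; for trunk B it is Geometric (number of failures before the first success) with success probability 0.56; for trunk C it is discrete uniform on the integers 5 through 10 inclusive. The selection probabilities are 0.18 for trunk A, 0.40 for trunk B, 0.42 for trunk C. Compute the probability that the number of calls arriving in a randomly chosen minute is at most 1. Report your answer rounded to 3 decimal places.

Conditional on each trunk, P(X ≤ 1): A: 0.0012341; B: 0.8064; C: 0.
By total probability, P(X ≤ 1) = 0.18·0.0012341 + 0.4·0.8064 + 0.42·0 = 0.322782.

0.323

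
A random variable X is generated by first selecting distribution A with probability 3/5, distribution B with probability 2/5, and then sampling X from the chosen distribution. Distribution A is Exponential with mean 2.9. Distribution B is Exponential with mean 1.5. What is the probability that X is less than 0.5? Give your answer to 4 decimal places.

0.2084

Conditional on each component, P(X < 0.5): A: 0.158369; B: 0.283469.
By total probability, P(X < 0.5) = 0.6·0.158369 + 0.4·0.283469 = 0.208409.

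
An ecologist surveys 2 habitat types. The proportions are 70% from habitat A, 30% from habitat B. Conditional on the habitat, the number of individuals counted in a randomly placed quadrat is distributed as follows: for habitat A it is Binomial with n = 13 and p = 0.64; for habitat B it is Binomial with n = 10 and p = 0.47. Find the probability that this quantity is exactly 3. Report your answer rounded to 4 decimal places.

Conditional on each habitat, P(X = 3): A: 0.00274114; B: 0.146354.
By total probability, P(X = 3) = 0.7·0.00274114 + 0.3·0.146354 = 0.0458251.

0.0458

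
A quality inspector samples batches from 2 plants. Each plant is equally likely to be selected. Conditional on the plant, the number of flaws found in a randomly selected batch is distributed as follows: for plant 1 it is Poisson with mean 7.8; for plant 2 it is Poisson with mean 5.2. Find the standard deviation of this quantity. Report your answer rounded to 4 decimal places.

Per component, 1: μ=7.8, E[X²]=68.64; 2: μ=5.2, E[X²]=32.24.
E[X] = 0.5·7.8 + 0.5·5.2 = 6.5.
E[X²] = 0.5·68.64 + 0.5·32.24 = 50.44.
Var(X) = E[X²] − (E[X])² = 50.44 − 42.25 = 8.19.
SD(X) = √8.19 = 2.86182.

2.8618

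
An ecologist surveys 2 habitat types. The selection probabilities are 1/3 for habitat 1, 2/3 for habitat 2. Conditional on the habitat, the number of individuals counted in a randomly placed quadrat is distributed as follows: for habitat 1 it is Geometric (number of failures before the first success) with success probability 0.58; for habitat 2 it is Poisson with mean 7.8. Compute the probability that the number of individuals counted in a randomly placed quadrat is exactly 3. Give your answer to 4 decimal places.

Conditional on each habitat, P(X = 3): 1: 0.042971; 2: 0.0324068.
By total probability, P(X = 3) = 0.333333·0.042971 + 0.666667·0.0324068 = 0.0359282.

0.0359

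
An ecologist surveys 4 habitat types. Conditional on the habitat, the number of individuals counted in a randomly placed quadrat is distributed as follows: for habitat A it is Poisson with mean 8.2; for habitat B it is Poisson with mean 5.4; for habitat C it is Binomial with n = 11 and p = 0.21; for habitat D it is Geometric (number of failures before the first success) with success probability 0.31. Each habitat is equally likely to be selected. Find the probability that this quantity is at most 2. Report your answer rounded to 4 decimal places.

Conditional on each habitat, P(X ≤ 2): A: 0.0117607; B: 0.0947579; C: 0.584217; D: 0.671491.
By total probability, P(X ≤ 2) = 0.25·0.0117607 + 0.25·0.0947579 + 0.25·0.584217 + 0.25·0.671491 = 0.340557.

0.3406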